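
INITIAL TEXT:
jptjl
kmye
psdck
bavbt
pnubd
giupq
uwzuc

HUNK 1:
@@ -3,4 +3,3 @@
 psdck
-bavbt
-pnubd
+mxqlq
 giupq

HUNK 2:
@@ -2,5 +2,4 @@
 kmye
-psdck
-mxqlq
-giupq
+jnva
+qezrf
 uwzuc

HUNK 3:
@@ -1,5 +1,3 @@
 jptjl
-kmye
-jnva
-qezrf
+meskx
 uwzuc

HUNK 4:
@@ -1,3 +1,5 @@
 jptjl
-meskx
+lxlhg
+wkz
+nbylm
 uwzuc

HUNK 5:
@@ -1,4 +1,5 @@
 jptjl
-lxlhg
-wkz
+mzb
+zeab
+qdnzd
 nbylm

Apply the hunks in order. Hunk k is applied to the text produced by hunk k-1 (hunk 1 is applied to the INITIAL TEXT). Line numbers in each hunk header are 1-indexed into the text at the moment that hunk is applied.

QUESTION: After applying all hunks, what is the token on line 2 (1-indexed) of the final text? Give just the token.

Answer: mzb

Derivation:
Hunk 1: at line 3 remove [bavbt,pnubd] add [mxqlq] -> 6 lines: jptjl kmye psdck mxqlq giupq uwzuc
Hunk 2: at line 2 remove [psdck,mxqlq,giupq] add [jnva,qezrf] -> 5 lines: jptjl kmye jnva qezrf uwzuc
Hunk 3: at line 1 remove [kmye,jnva,qezrf] add [meskx] -> 3 lines: jptjl meskx uwzuc
Hunk 4: at line 1 remove [meskx] add [lxlhg,wkz,nbylm] -> 5 lines: jptjl lxlhg wkz nbylm uwzuc
Hunk 5: at line 1 remove [lxlhg,wkz] add [mzb,zeab,qdnzd] -> 6 lines: jptjl mzb zeab qdnzd nbylm uwzuc
Final line 2: mzb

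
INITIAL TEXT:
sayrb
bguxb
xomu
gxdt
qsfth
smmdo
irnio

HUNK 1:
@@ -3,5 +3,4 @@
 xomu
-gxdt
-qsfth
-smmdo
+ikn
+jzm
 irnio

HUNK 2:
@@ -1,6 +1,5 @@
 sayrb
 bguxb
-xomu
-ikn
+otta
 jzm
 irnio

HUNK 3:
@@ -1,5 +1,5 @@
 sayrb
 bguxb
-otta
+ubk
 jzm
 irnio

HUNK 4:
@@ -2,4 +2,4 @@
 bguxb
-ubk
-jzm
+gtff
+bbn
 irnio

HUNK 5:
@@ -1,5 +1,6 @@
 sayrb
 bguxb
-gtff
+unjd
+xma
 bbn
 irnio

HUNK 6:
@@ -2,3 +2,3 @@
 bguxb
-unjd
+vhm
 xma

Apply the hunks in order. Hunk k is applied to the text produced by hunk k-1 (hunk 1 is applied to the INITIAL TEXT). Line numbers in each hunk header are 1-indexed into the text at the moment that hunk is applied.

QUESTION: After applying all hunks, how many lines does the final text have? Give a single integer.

Hunk 1: at line 3 remove [gxdt,qsfth,smmdo] add [ikn,jzm] -> 6 lines: sayrb bguxb xomu ikn jzm irnio
Hunk 2: at line 1 remove [xomu,ikn] add [otta] -> 5 lines: sayrb bguxb otta jzm irnio
Hunk 3: at line 1 remove [otta] add [ubk] -> 5 lines: sayrb bguxb ubk jzm irnio
Hunk 4: at line 2 remove [ubk,jzm] add [gtff,bbn] -> 5 lines: sayrb bguxb gtff bbn irnio
Hunk 5: at line 1 remove [gtff] add [unjd,xma] -> 6 lines: sayrb bguxb unjd xma bbn irnio
Hunk 6: at line 2 remove [unjd] add [vhm] -> 6 lines: sayrb bguxb vhm xma bbn irnio
Final line count: 6

Answer: 6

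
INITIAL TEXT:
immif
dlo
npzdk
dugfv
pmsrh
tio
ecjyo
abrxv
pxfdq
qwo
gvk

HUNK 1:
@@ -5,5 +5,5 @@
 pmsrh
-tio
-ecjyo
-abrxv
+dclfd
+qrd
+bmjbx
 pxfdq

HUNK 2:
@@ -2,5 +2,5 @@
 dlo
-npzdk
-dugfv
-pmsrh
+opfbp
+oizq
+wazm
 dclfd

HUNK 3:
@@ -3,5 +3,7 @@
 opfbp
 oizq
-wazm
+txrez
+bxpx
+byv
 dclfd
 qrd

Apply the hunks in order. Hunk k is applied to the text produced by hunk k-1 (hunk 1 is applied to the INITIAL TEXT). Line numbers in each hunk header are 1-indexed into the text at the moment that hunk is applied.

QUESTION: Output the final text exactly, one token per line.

Answer: immif
dlo
opfbp
oizq
txrez
bxpx
byv
dclfd
qrd
bmjbx
pxfdq
qwo
gvk

Derivation:
Hunk 1: at line 5 remove [tio,ecjyo,abrxv] add [dclfd,qrd,bmjbx] -> 11 lines: immif dlo npzdk dugfv pmsrh dclfd qrd bmjbx pxfdq qwo gvk
Hunk 2: at line 2 remove [npzdk,dugfv,pmsrh] add [opfbp,oizq,wazm] -> 11 lines: immif dlo opfbp oizq wazm dclfd qrd bmjbx pxfdq qwo gvk
Hunk 3: at line 3 remove [wazm] add [txrez,bxpx,byv] -> 13 lines: immif dlo opfbp oizq txrez bxpx byv dclfd qrd bmjbx pxfdq qwo gvk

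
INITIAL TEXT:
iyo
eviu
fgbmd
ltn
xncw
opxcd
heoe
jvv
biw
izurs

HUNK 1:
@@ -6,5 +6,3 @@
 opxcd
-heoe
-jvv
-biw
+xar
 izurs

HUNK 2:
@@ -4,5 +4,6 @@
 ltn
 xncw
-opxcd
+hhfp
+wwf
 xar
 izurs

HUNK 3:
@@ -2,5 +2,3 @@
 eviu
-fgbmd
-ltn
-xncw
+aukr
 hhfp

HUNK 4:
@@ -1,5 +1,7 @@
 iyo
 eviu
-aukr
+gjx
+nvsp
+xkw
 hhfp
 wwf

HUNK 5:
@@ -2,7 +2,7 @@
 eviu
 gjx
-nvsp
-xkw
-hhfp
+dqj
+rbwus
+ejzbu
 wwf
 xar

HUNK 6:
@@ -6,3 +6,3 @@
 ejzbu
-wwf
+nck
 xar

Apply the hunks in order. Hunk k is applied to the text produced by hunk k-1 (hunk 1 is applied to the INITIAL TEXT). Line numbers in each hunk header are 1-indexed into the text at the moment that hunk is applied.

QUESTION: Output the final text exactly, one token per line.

Hunk 1: at line 6 remove [heoe,jvv,biw] add [xar] -> 8 lines: iyo eviu fgbmd ltn xncw opxcd xar izurs
Hunk 2: at line 4 remove [opxcd] add [hhfp,wwf] -> 9 lines: iyo eviu fgbmd ltn xncw hhfp wwf xar izurs
Hunk 3: at line 2 remove [fgbmd,ltn,xncw] add [aukr] -> 7 lines: iyo eviu aukr hhfp wwf xar izurs
Hunk 4: at line 1 remove [aukr] add [gjx,nvsp,xkw] -> 9 lines: iyo eviu gjx nvsp xkw hhfp wwf xar izurs
Hunk 5: at line 2 remove [nvsp,xkw,hhfp] add [dqj,rbwus,ejzbu] -> 9 lines: iyo eviu gjx dqj rbwus ejzbu wwf xar izurs
Hunk 6: at line 6 remove [wwf] add [nck] -> 9 lines: iyo eviu gjx dqj rbwus ejzbu nck xar izurs

Answer: iyo
eviu
gjx
dqj
rbwus
ejzbu
nck
xar
izurs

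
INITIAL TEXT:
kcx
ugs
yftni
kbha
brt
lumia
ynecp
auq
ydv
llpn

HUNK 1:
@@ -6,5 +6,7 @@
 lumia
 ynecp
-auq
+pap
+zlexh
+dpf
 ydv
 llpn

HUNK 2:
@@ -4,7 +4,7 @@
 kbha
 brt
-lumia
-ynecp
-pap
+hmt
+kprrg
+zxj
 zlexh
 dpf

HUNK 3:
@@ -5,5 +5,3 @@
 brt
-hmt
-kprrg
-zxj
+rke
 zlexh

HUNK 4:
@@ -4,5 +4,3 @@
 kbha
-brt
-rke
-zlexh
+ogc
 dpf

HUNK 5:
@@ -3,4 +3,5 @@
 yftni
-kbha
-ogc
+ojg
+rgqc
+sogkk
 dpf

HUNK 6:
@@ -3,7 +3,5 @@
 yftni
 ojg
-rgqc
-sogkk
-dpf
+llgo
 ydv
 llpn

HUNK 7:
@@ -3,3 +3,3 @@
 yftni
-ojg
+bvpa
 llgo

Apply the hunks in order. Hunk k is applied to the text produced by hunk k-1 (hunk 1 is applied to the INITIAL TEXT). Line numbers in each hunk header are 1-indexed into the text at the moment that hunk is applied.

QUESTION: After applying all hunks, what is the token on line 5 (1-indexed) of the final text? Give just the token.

Answer: llgo

Derivation:
Hunk 1: at line 6 remove [auq] add [pap,zlexh,dpf] -> 12 lines: kcx ugs yftni kbha brt lumia ynecp pap zlexh dpf ydv llpn
Hunk 2: at line 4 remove [lumia,ynecp,pap] add [hmt,kprrg,zxj] -> 12 lines: kcx ugs yftni kbha brt hmt kprrg zxj zlexh dpf ydv llpn
Hunk 3: at line 5 remove [hmt,kprrg,zxj] add [rke] -> 10 lines: kcx ugs yftni kbha brt rke zlexh dpf ydv llpn
Hunk 4: at line 4 remove [brt,rke,zlexh] add [ogc] -> 8 lines: kcx ugs yftni kbha ogc dpf ydv llpn
Hunk 5: at line 3 remove [kbha,ogc] add [ojg,rgqc,sogkk] -> 9 lines: kcx ugs yftni ojg rgqc sogkk dpf ydv llpn
Hunk 6: at line 3 remove [rgqc,sogkk,dpf] add [llgo] -> 7 lines: kcx ugs yftni ojg llgo ydv llpn
Hunk 7: at line 3 remove [ojg] add [bvpa] -> 7 lines: kcx ugs yftni bvpa llgo ydv llpn
Final line 5: llgo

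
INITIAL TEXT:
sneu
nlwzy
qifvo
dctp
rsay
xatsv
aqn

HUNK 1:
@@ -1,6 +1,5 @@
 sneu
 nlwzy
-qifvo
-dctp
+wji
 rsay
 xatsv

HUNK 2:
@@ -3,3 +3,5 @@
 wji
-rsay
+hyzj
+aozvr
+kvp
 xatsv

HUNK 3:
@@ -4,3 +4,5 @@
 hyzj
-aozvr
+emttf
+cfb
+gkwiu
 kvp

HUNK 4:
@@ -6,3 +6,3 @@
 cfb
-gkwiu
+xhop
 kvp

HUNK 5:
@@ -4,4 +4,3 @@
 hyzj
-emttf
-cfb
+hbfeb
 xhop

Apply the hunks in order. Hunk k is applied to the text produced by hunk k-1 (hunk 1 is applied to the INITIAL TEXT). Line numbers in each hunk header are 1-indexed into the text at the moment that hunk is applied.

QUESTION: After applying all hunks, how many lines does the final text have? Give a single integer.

Hunk 1: at line 1 remove [qifvo,dctp] add [wji] -> 6 lines: sneu nlwzy wji rsay xatsv aqn
Hunk 2: at line 3 remove [rsay] add [hyzj,aozvr,kvp] -> 8 lines: sneu nlwzy wji hyzj aozvr kvp xatsv aqn
Hunk 3: at line 4 remove [aozvr] add [emttf,cfb,gkwiu] -> 10 lines: sneu nlwzy wji hyzj emttf cfb gkwiu kvp xatsv aqn
Hunk 4: at line 6 remove [gkwiu] add [xhop] -> 10 lines: sneu nlwzy wji hyzj emttf cfb xhop kvp xatsv aqn
Hunk 5: at line 4 remove [emttf,cfb] add [hbfeb] -> 9 lines: sneu nlwzy wji hyzj hbfeb xhop kvp xatsv aqn
Final line count: 9

Answer: 9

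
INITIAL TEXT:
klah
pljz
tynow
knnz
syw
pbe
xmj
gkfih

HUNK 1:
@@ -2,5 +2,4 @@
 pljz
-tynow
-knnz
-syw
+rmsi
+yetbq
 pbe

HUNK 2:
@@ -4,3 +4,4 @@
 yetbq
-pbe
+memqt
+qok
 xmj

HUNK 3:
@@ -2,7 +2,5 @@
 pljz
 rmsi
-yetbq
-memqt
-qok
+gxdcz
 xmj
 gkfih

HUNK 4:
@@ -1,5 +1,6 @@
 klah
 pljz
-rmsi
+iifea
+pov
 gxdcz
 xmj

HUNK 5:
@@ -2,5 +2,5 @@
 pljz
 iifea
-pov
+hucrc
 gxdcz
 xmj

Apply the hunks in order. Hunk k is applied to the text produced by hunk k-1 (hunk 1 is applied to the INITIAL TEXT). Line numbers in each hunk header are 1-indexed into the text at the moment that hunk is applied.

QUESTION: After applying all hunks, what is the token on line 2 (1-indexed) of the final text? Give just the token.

Answer: pljz

Derivation:
Hunk 1: at line 2 remove [tynow,knnz,syw] add [rmsi,yetbq] -> 7 lines: klah pljz rmsi yetbq pbe xmj gkfih
Hunk 2: at line 4 remove [pbe] add [memqt,qok] -> 8 lines: klah pljz rmsi yetbq memqt qok xmj gkfih
Hunk 3: at line 2 remove [yetbq,memqt,qok] add [gxdcz] -> 6 lines: klah pljz rmsi gxdcz xmj gkfih
Hunk 4: at line 1 remove [rmsi] add [iifea,pov] -> 7 lines: klah pljz iifea pov gxdcz xmj gkfih
Hunk 5: at line 2 remove [pov] add [hucrc] -> 7 lines: klah pljz iifea hucrc gxdcz xmj gkfih
Final line 2: pljz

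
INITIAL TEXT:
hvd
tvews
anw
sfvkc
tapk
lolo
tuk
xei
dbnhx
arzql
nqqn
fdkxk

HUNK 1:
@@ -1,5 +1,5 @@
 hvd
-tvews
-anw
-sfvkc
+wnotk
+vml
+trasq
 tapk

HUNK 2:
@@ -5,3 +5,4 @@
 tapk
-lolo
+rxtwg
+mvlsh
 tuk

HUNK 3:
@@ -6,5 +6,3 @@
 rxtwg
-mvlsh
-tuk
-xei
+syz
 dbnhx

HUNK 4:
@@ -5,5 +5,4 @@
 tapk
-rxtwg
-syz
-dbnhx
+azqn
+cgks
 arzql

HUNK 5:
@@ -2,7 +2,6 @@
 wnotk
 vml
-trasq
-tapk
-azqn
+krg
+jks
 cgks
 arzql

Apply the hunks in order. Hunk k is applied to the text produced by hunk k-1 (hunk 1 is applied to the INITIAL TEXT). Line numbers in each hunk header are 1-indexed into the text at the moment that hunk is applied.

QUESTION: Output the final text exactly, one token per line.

Answer: hvd
wnotk
vml
krg
jks
cgks
arzql
nqqn
fdkxk

Derivation:
Hunk 1: at line 1 remove [tvews,anw,sfvkc] add [wnotk,vml,trasq] -> 12 lines: hvd wnotk vml trasq tapk lolo tuk xei dbnhx arzql nqqn fdkxk
Hunk 2: at line 5 remove [lolo] add [rxtwg,mvlsh] -> 13 lines: hvd wnotk vml trasq tapk rxtwg mvlsh tuk xei dbnhx arzql nqqn fdkxk
Hunk 3: at line 6 remove [mvlsh,tuk,xei] add [syz] -> 11 lines: hvd wnotk vml trasq tapk rxtwg syz dbnhx arzql nqqn fdkxk
Hunk 4: at line 5 remove [rxtwg,syz,dbnhx] add [azqn,cgks] -> 10 lines: hvd wnotk vml trasq tapk azqn cgks arzql nqqn fdkxk
Hunk 5: at line 2 remove [trasq,tapk,azqn] add [krg,jks] -> 9 lines: hvd wnotk vml krg jks cgks arzql nqqn fdkxk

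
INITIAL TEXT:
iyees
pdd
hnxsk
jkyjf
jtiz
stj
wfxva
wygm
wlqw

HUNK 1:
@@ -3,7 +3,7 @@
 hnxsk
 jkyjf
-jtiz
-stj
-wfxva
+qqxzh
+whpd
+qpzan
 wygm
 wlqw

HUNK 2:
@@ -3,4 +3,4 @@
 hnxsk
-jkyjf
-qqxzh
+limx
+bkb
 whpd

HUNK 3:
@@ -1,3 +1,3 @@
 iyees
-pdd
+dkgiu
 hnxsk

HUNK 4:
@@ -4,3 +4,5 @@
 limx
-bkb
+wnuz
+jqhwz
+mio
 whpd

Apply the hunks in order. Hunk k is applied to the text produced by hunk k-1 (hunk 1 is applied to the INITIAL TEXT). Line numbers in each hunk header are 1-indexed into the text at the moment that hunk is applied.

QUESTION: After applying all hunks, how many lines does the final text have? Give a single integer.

Answer: 11

Derivation:
Hunk 1: at line 3 remove [jtiz,stj,wfxva] add [qqxzh,whpd,qpzan] -> 9 lines: iyees pdd hnxsk jkyjf qqxzh whpd qpzan wygm wlqw
Hunk 2: at line 3 remove [jkyjf,qqxzh] add [limx,bkb] -> 9 lines: iyees pdd hnxsk limx bkb whpd qpzan wygm wlqw
Hunk 3: at line 1 remove [pdd] add [dkgiu] -> 9 lines: iyees dkgiu hnxsk limx bkb whpd qpzan wygm wlqw
Hunk 4: at line 4 remove [bkb] add [wnuz,jqhwz,mio] -> 11 lines: iyees dkgiu hnxsk limx wnuz jqhwz mio whpd qpzan wygm wlqw
Final line count: 11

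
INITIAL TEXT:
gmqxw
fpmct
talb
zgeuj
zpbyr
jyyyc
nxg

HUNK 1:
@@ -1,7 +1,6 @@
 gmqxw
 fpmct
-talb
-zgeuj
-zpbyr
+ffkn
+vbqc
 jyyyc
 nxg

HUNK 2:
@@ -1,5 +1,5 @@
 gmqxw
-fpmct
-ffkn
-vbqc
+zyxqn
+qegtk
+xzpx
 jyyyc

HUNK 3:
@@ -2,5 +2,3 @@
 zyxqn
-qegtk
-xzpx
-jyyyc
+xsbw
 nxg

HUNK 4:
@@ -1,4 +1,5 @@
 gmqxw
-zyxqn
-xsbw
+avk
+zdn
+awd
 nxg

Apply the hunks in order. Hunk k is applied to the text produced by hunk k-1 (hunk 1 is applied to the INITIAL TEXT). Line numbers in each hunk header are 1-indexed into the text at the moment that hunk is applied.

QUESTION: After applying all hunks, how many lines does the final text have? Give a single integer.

Hunk 1: at line 1 remove [talb,zgeuj,zpbyr] add [ffkn,vbqc] -> 6 lines: gmqxw fpmct ffkn vbqc jyyyc nxg
Hunk 2: at line 1 remove [fpmct,ffkn,vbqc] add [zyxqn,qegtk,xzpx] -> 6 lines: gmqxw zyxqn qegtk xzpx jyyyc nxg
Hunk 3: at line 2 remove [qegtk,xzpx,jyyyc] add [xsbw] -> 4 lines: gmqxw zyxqn xsbw nxg
Hunk 4: at line 1 remove [zyxqn,xsbw] add [avk,zdn,awd] -> 5 lines: gmqxw avk zdn awd nxg
Final line count: 5

Answer: 5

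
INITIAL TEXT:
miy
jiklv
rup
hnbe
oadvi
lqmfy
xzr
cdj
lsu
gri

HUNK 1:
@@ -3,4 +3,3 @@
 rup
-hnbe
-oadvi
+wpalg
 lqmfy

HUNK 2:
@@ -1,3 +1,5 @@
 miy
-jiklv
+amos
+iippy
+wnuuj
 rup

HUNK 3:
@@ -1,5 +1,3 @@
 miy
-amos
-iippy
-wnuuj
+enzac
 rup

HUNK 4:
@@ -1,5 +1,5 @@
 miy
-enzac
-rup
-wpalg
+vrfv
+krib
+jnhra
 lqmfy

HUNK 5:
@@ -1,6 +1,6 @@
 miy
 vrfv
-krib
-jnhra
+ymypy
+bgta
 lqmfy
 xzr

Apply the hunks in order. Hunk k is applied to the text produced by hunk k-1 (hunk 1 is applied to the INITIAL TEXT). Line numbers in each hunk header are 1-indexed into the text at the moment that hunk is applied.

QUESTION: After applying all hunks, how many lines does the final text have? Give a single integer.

Hunk 1: at line 3 remove [hnbe,oadvi] add [wpalg] -> 9 lines: miy jiklv rup wpalg lqmfy xzr cdj lsu gri
Hunk 2: at line 1 remove [jiklv] add [amos,iippy,wnuuj] -> 11 lines: miy amos iippy wnuuj rup wpalg lqmfy xzr cdj lsu gri
Hunk 3: at line 1 remove [amos,iippy,wnuuj] add [enzac] -> 9 lines: miy enzac rup wpalg lqmfy xzr cdj lsu gri
Hunk 4: at line 1 remove [enzac,rup,wpalg] add [vrfv,krib,jnhra] -> 9 lines: miy vrfv krib jnhra lqmfy xzr cdj lsu gri
Hunk 5: at line 1 remove [krib,jnhra] add [ymypy,bgta] -> 9 lines: miy vrfv ymypy bgta lqmfy xzr cdj lsu gri
Final line count: 9

Answer: 9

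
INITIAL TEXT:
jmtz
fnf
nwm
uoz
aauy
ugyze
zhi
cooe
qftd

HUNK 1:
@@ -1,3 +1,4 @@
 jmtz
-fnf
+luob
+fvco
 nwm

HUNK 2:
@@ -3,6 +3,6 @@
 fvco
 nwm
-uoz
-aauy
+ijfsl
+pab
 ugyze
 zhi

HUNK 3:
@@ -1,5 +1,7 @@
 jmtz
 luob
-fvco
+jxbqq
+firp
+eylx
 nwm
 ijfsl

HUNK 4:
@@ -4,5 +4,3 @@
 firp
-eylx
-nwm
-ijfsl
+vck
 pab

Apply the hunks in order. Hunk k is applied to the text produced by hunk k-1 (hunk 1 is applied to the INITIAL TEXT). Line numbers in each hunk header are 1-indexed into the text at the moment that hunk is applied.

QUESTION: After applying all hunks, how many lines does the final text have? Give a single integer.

Answer: 10

Derivation:
Hunk 1: at line 1 remove [fnf] add [luob,fvco] -> 10 lines: jmtz luob fvco nwm uoz aauy ugyze zhi cooe qftd
Hunk 2: at line 3 remove [uoz,aauy] add [ijfsl,pab] -> 10 lines: jmtz luob fvco nwm ijfsl pab ugyze zhi cooe qftd
Hunk 3: at line 1 remove [fvco] add [jxbqq,firp,eylx] -> 12 lines: jmtz luob jxbqq firp eylx nwm ijfsl pab ugyze zhi cooe qftd
Hunk 4: at line 4 remove [eylx,nwm,ijfsl] add [vck] -> 10 lines: jmtz luob jxbqq firp vck pab ugyze zhi cooe qftd
Final line count: 10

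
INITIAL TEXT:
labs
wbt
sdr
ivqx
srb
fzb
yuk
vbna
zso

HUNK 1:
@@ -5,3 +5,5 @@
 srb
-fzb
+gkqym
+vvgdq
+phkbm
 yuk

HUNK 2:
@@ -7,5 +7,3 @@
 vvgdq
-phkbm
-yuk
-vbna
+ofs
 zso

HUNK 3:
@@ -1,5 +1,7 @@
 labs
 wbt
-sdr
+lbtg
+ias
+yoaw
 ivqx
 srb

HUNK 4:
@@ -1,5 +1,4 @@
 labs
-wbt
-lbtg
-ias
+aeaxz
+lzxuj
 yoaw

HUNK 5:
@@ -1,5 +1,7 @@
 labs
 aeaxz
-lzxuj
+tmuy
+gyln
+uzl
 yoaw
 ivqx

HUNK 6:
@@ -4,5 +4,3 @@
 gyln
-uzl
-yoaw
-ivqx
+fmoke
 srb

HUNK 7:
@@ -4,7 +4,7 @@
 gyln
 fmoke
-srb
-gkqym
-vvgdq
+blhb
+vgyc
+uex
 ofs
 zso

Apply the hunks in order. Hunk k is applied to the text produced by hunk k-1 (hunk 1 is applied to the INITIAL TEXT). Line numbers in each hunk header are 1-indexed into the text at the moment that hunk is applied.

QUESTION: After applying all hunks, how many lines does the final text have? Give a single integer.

Answer: 10

Derivation:
Hunk 1: at line 5 remove [fzb] add [gkqym,vvgdq,phkbm] -> 11 lines: labs wbt sdr ivqx srb gkqym vvgdq phkbm yuk vbna zso
Hunk 2: at line 7 remove [phkbm,yuk,vbna] add [ofs] -> 9 lines: labs wbt sdr ivqx srb gkqym vvgdq ofs zso
Hunk 3: at line 1 remove [sdr] add [lbtg,ias,yoaw] -> 11 lines: labs wbt lbtg ias yoaw ivqx srb gkqym vvgdq ofs zso
Hunk 4: at line 1 remove [wbt,lbtg,ias] add [aeaxz,lzxuj] -> 10 lines: labs aeaxz lzxuj yoaw ivqx srb gkqym vvgdq ofs zso
Hunk 5: at line 1 remove [lzxuj] add [tmuy,gyln,uzl] -> 12 lines: labs aeaxz tmuy gyln uzl yoaw ivqx srb gkqym vvgdq ofs zso
Hunk 6: at line 4 remove [uzl,yoaw,ivqx] add [fmoke] -> 10 lines: labs aeaxz tmuy gyln fmoke srb gkqym vvgdq ofs zso
Hunk 7: at line 4 remove [srb,gkqym,vvgdq] add [blhb,vgyc,uex] -> 10 lines: labs aeaxz tmuy gyln fmoke blhb vgyc uex ofs zso
Final line count: 10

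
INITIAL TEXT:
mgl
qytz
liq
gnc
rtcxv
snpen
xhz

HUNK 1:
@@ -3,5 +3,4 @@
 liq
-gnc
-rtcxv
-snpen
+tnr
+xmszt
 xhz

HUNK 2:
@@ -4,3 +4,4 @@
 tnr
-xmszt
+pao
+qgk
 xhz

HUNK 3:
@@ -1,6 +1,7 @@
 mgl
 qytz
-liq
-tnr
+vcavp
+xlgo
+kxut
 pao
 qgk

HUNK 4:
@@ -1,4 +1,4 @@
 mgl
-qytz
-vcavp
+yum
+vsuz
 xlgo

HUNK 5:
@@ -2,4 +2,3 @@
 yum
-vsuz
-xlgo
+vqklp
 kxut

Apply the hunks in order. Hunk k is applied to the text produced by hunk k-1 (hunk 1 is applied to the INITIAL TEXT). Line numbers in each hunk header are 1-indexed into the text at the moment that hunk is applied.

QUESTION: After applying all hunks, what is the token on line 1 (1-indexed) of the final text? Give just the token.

Hunk 1: at line 3 remove [gnc,rtcxv,snpen] add [tnr,xmszt] -> 6 lines: mgl qytz liq tnr xmszt xhz
Hunk 2: at line 4 remove [xmszt] add [pao,qgk] -> 7 lines: mgl qytz liq tnr pao qgk xhz
Hunk 3: at line 1 remove [liq,tnr] add [vcavp,xlgo,kxut] -> 8 lines: mgl qytz vcavp xlgo kxut pao qgk xhz
Hunk 4: at line 1 remove [qytz,vcavp] add [yum,vsuz] -> 8 lines: mgl yum vsuz xlgo kxut pao qgk xhz
Hunk 5: at line 2 remove [vsuz,xlgo] add [vqklp] -> 7 lines: mgl yum vqklp kxut pao qgk xhz
Final line 1: mgl

Answer: mgl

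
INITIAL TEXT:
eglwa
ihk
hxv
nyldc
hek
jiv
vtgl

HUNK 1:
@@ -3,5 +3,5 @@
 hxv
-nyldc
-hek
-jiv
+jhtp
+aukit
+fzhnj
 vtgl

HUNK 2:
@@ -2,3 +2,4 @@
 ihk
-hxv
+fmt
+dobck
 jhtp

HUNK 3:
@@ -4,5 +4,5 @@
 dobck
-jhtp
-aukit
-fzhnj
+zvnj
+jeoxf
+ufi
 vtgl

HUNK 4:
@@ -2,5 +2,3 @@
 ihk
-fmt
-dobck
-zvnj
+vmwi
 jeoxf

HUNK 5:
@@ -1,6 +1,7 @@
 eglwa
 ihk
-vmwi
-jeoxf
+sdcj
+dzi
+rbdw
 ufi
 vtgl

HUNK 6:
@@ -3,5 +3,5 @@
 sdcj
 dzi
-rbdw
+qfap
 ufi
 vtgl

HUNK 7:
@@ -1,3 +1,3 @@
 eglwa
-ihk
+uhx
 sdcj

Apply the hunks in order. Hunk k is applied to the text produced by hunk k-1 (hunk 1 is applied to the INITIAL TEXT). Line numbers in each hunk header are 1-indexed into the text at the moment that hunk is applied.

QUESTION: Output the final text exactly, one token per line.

Hunk 1: at line 3 remove [nyldc,hek,jiv] add [jhtp,aukit,fzhnj] -> 7 lines: eglwa ihk hxv jhtp aukit fzhnj vtgl
Hunk 2: at line 2 remove [hxv] add [fmt,dobck] -> 8 lines: eglwa ihk fmt dobck jhtp aukit fzhnj vtgl
Hunk 3: at line 4 remove [jhtp,aukit,fzhnj] add [zvnj,jeoxf,ufi] -> 8 lines: eglwa ihk fmt dobck zvnj jeoxf ufi vtgl
Hunk 4: at line 2 remove [fmt,dobck,zvnj] add [vmwi] -> 6 lines: eglwa ihk vmwi jeoxf ufi vtgl
Hunk 5: at line 1 remove [vmwi,jeoxf] add [sdcj,dzi,rbdw] -> 7 lines: eglwa ihk sdcj dzi rbdw ufi vtgl
Hunk 6: at line 3 remove [rbdw] add [qfap] -> 7 lines: eglwa ihk sdcj dzi qfap ufi vtgl
Hunk 7: at line 1 remove [ihk] add [uhx] -> 7 lines: eglwa uhx sdcj dzi qfap ufi vtgl

Answer: eglwa
uhx
sdcj
dzi
qfap
ufi
vtgl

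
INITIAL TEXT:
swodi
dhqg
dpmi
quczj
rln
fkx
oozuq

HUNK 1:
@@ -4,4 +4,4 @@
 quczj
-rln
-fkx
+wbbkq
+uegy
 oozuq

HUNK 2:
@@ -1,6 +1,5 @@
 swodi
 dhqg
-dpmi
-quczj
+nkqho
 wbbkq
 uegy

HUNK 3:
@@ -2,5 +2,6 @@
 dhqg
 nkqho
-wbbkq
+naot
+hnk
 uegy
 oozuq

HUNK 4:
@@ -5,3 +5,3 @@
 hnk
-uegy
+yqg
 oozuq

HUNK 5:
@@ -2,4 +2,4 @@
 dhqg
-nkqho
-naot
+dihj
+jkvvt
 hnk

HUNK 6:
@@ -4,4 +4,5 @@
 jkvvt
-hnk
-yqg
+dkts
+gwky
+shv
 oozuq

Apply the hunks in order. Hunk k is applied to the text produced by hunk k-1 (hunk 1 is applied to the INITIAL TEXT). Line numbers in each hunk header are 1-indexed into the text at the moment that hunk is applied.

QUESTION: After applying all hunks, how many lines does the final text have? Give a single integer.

Answer: 8

Derivation:
Hunk 1: at line 4 remove [rln,fkx] add [wbbkq,uegy] -> 7 lines: swodi dhqg dpmi quczj wbbkq uegy oozuq
Hunk 2: at line 1 remove [dpmi,quczj] add [nkqho] -> 6 lines: swodi dhqg nkqho wbbkq uegy oozuq
Hunk 3: at line 2 remove [wbbkq] add [naot,hnk] -> 7 lines: swodi dhqg nkqho naot hnk uegy oozuq
Hunk 4: at line 5 remove [uegy] add [yqg] -> 7 lines: swodi dhqg nkqho naot hnk yqg oozuq
Hunk 5: at line 2 remove [nkqho,naot] add [dihj,jkvvt] -> 7 lines: swodi dhqg dihj jkvvt hnk yqg oozuq
Hunk 6: at line 4 remove [hnk,yqg] add [dkts,gwky,shv] -> 8 lines: swodi dhqg dihj jkvvt dkts gwky shv oozuq
Final line count: 8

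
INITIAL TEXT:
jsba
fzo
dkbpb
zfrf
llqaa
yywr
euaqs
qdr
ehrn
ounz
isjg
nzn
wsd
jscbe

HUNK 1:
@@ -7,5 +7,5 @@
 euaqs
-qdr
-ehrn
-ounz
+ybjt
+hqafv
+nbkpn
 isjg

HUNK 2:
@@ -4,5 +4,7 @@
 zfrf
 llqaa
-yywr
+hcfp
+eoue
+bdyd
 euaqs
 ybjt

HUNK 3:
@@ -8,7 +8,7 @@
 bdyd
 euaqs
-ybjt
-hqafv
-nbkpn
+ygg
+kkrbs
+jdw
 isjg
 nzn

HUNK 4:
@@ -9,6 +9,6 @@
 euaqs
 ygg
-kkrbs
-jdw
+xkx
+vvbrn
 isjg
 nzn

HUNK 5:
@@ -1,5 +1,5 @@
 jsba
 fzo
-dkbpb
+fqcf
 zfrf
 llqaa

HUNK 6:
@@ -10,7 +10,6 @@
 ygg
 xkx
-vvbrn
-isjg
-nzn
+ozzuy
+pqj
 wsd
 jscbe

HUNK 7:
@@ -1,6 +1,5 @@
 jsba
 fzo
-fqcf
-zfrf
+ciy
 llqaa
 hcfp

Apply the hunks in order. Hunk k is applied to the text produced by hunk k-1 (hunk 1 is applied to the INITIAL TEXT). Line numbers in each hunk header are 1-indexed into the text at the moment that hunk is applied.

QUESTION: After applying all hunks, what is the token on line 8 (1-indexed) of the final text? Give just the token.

Answer: euaqs

Derivation:
Hunk 1: at line 7 remove [qdr,ehrn,ounz] add [ybjt,hqafv,nbkpn] -> 14 lines: jsba fzo dkbpb zfrf llqaa yywr euaqs ybjt hqafv nbkpn isjg nzn wsd jscbe
Hunk 2: at line 4 remove [yywr] add [hcfp,eoue,bdyd] -> 16 lines: jsba fzo dkbpb zfrf llqaa hcfp eoue bdyd euaqs ybjt hqafv nbkpn isjg nzn wsd jscbe
Hunk 3: at line 8 remove [ybjt,hqafv,nbkpn] add [ygg,kkrbs,jdw] -> 16 lines: jsba fzo dkbpb zfrf llqaa hcfp eoue bdyd euaqs ygg kkrbs jdw isjg nzn wsd jscbe
Hunk 4: at line 9 remove [kkrbs,jdw] add [xkx,vvbrn] -> 16 lines: jsba fzo dkbpb zfrf llqaa hcfp eoue bdyd euaqs ygg xkx vvbrn isjg nzn wsd jscbe
Hunk 5: at line 1 remove [dkbpb] add [fqcf] -> 16 lines: jsba fzo fqcf zfrf llqaa hcfp eoue bdyd euaqs ygg xkx vvbrn isjg nzn wsd jscbe
Hunk 6: at line 10 remove [vvbrn,isjg,nzn] add [ozzuy,pqj] -> 15 lines: jsba fzo fqcf zfrf llqaa hcfp eoue bdyd euaqs ygg xkx ozzuy pqj wsd jscbe
Hunk 7: at line 1 remove [fqcf,zfrf] add [ciy] -> 14 lines: jsba fzo ciy llqaa hcfp eoue bdyd euaqs ygg xkx ozzuy pqj wsd jscbe
Final line 8: euaqs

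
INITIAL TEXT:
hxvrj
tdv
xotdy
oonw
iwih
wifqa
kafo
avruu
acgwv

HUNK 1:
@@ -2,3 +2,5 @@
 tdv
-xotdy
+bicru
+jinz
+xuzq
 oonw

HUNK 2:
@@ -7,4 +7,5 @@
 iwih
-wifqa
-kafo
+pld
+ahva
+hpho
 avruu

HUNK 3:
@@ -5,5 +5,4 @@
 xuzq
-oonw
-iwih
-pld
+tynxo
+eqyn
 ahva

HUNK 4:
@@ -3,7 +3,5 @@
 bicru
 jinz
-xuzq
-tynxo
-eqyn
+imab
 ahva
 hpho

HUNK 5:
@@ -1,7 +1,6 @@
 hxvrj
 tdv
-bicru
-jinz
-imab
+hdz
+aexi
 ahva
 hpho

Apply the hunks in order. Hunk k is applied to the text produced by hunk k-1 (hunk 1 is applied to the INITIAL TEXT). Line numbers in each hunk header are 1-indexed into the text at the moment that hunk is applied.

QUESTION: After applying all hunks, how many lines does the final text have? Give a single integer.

Hunk 1: at line 2 remove [xotdy] add [bicru,jinz,xuzq] -> 11 lines: hxvrj tdv bicru jinz xuzq oonw iwih wifqa kafo avruu acgwv
Hunk 2: at line 7 remove [wifqa,kafo] add [pld,ahva,hpho] -> 12 lines: hxvrj tdv bicru jinz xuzq oonw iwih pld ahva hpho avruu acgwv
Hunk 3: at line 5 remove [oonw,iwih,pld] add [tynxo,eqyn] -> 11 lines: hxvrj tdv bicru jinz xuzq tynxo eqyn ahva hpho avruu acgwv
Hunk 4: at line 3 remove [xuzq,tynxo,eqyn] add [imab] -> 9 lines: hxvrj tdv bicru jinz imab ahva hpho avruu acgwv
Hunk 5: at line 1 remove [bicru,jinz,imab] add [hdz,aexi] -> 8 lines: hxvrj tdv hdz aexi ahva hpho avruu acgwv
Final line count: 8

Answer: 8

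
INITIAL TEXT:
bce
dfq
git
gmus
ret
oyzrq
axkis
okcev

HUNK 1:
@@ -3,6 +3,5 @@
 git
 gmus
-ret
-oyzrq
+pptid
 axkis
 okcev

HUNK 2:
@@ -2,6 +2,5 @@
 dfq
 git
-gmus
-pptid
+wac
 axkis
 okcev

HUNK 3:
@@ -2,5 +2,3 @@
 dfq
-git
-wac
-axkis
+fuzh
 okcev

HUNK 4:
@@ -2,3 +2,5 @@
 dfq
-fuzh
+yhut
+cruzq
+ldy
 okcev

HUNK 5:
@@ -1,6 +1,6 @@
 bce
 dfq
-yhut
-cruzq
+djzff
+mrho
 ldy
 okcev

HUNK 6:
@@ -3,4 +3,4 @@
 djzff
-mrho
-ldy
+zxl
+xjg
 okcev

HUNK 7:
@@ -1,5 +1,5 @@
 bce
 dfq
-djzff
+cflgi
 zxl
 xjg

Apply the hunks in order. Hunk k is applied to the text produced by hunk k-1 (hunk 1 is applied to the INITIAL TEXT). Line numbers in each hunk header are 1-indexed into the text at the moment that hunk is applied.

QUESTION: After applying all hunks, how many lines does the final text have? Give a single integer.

Hunk 1: at line 3 remove [ret,oyzrq] add [pptid] -> 7 lines: bce dfq git gmus pptid axkis okcev
Hunk 2: at line 2 remove [gmus,pptid] add [wac] -> 6 lines: bce dfq git wac axkis okcev
Hunk 3: at line 2 remove [git,wac,axkis] add [fuzh] -> 4 lines: bce dfq fuzh okcev
Hunk 4: at line 2 remove [fuzh] add [yhut,cruzq,ldy] -> 6 lines: bce dfq yhut cruzq ldy okcev
Hunk 5: at line 1 remove [yhut,cruzq] add [djzff,mrho] -> 6 lines: bce dfq djzff mrho ldy okcev
Hunk 6: at line 3 remove [mrho,ldy] add [zxl,xjg] -> 6 lines: bce dfq djzff zxl xjg okcev
Hunk 7: at line 1 remove [djzff] add [cflgi] -> 6 lines: bce dfq cflgi zxl xjg okcev
Final line count: 6

Answer: 6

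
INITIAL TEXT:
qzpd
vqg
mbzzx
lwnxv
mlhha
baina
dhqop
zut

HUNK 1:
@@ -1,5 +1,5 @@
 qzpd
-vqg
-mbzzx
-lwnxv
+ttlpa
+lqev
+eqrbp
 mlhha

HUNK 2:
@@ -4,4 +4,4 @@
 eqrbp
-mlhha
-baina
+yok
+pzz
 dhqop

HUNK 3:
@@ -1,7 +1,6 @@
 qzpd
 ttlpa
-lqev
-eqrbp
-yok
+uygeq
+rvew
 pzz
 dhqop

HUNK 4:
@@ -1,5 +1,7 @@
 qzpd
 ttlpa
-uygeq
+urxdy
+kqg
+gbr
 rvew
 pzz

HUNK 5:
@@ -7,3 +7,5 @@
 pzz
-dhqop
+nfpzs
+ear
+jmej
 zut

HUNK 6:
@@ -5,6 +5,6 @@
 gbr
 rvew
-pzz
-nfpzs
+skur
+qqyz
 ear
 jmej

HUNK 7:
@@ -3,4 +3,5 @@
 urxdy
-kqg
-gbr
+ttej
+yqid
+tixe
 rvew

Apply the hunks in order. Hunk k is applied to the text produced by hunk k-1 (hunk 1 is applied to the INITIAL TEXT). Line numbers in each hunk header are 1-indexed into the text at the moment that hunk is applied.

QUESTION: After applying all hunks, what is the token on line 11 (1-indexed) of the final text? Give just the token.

Answer: jmej

Derivation:
Hunk 1: at line 1 remove [vqg,mbzzx,lwnxv] add [ttlpa,lqev,eqrbp] -> 8 lines: qzpd ttlpa lqev eqrbp mlhha baina dhqop zut
Hunk 2: at line 4 remove [mlhha,baina] add [yok,pzz] -> 8 lines: qzpd ttlpa lqev eqrbp yok pzz dhqop zut
Hunk 3: at line 1 remove [lqev,eqrbp,yok] add [uygeq,rvew] -> 7 lines: qzpd ttlpa uygeq rvew pzz dhqop zut
Hunk 4: at line 1 remove [uygeq] add [urxdy,kqg,gbr] -> 9 lines: qzpd ttlpa urxdy kqg gbr rvew pzz dhqop zut
Hunk 5: at line 7 remove [dhqop] add [nfpzs,ear,jmej] -> 11 lines: qzpd ttlpa urxdy kqg gbr rvew pzz nfpzs ear jmej zut
Hunk 6: at line 5 remove [pzz,nfpzs] add [skur,qqyz] -> 11 lines: qzpd ttlpa urxdy kqg gbr rvew skur qqyz ear jmej zut
Hunk 7: at line 3 remove [kqg,gbr] add [ttej,yqid,tixe] -> 12 lines: qzpd ttlpa urxdy ttej yqid tixe rvew skur qqyz ear jmej zut
Final line 11: jmej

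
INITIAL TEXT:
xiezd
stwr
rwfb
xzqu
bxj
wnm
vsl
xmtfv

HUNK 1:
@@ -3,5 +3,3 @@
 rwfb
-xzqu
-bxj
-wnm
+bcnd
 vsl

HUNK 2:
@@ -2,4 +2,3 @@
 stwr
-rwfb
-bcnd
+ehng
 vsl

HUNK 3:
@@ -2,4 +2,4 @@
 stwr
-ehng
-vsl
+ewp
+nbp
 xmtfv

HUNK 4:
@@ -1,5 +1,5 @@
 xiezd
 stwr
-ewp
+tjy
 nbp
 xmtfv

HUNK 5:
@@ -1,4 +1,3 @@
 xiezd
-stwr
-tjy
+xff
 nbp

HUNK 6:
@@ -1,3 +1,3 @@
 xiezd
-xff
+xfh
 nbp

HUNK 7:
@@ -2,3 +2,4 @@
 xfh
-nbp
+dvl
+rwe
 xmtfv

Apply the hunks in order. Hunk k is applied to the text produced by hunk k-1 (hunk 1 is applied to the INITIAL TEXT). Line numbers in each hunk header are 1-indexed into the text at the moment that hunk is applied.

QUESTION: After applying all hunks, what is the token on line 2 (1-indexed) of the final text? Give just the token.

Hunk 1: at line 3 remove [xzqu,bxj,wnm] add [bcnd] -> 6 lines: xiezd stwr rwfb bcnd vsl xmtfv
Hunk 2: at line 2 remove [rwfb,bcnd] add [ehng] -> 5 lines: xiezd stwr ehng vsl xmtfv
Hunk 3: at line 2 remove [ehng,vsl] add [ewp,nbp] -> 5 lines: xiezd stwr ewp nbp xmtfv
Hunk 4: at line 1 remove [ewp] add [tjy] -> 5 lines: xiezd stwr tjy nbp xmtfv
Hunk 5: at line 1 remove [stwr,tjy] add [xff] -> 4 lines: xiezd xff nbp xmtfv
Hunk 6: at line 1 remove [xff] add [xfh] -> 4 lines: xiezd xfh nbp xmtfv
Hunk 7: at line 2 remove [nbp] add [dvl,rwe] -> 5 lines: xiezd xfh dvl rwe xmtfv
Final line 2: xfh

Answer: xfh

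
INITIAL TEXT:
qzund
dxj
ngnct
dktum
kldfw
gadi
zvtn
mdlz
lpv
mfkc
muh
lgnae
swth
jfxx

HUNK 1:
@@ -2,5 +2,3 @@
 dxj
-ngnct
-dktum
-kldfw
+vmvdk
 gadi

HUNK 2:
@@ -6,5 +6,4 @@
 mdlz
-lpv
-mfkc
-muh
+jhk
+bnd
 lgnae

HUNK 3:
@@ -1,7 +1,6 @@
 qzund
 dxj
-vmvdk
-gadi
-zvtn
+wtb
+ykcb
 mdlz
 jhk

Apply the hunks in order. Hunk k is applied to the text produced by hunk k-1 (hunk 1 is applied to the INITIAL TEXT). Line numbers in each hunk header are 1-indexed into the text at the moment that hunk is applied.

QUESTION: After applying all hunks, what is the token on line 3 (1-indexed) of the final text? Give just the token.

Answer: wtb

Derivation:
Hunk 1: at line 2 remove [ngnct,dktum,kldfw] add [vmvdk] -> 12 lines: qzund dxj vmvdk gadi zvtn mdlz lpv mfkc muh lgnae swth jfxx
Hunk 2: at line 6 remove [lpv,mfkc,muh] add [jhk,bnd] -> 11 lines: qzund dxj vmvdk gadi zvtn mdlz jhk bnd lgnae swth jfxx
Hunk 3: at line 1 remove [vmvdk,gadi,zvtn] add [wtb,ykcb] -> 10 lines: qzund dxj wtb ykcb mdlz jhk bnd lgnae swth jfxx
Final line 3: wtb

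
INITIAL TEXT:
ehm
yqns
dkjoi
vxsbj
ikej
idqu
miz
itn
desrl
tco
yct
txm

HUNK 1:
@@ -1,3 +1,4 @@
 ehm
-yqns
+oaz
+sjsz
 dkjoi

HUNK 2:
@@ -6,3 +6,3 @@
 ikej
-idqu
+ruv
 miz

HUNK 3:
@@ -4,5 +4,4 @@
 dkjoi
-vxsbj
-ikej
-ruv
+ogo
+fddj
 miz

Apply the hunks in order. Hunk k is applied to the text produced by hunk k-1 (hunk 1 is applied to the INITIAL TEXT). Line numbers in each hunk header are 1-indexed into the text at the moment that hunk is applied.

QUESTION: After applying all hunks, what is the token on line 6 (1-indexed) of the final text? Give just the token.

Answer: fddj

Derivation:
Hunk 1: at line 1 remove [yqns] add [oaz,sjsz] -> 13 lines: ehm oaz sjsz dkjoi vxsbj ikej idqu miz itn desrl tco yct txm
Hunk 2: at line 6 remove [idqu] add [ruv] -> 13 lines: ehm oaz sjsz dkjoi vxsbj ikej ruv miz itn desrl tco yct txm
Hunk 3: at line 4 remove [vxsbj,ikej,ruv] add [ogo,fddj] -> 12 lines: ehm oaz sjsz dkjoi ogo fddj miz itn desrl tco yct txm
Final line 6: fddj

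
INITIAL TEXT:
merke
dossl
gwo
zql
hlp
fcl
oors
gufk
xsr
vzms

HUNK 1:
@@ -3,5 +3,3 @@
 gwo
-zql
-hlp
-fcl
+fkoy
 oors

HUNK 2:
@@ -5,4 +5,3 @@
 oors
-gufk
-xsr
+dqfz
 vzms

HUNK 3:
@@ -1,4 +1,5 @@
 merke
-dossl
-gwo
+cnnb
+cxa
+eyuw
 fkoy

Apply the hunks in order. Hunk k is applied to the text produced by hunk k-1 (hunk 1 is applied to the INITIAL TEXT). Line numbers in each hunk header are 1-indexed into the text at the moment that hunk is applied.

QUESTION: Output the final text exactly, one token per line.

Hunk 1: at line 3 remove [zql,hlp,fcl] add [fkoy] -> 8 lines: merke dossl gwo fkoy oors gufk xsr vzms
Hunk 2: at line 5 remove [gufk,xsr] add [dqfz] -> 7 lines: merke dossl gwo fkoy oors dqfz vzms
Hunk 3: at line 1 remove [dossl,gwo] add [cnnb,cxa,eyuw] -> 8 lines: merke cnnb cxa eyuw fkoy oors dqfz vzms

Answer: merke
cnnb
cxa
eyuw
fkoy
oors
dqfz
vzms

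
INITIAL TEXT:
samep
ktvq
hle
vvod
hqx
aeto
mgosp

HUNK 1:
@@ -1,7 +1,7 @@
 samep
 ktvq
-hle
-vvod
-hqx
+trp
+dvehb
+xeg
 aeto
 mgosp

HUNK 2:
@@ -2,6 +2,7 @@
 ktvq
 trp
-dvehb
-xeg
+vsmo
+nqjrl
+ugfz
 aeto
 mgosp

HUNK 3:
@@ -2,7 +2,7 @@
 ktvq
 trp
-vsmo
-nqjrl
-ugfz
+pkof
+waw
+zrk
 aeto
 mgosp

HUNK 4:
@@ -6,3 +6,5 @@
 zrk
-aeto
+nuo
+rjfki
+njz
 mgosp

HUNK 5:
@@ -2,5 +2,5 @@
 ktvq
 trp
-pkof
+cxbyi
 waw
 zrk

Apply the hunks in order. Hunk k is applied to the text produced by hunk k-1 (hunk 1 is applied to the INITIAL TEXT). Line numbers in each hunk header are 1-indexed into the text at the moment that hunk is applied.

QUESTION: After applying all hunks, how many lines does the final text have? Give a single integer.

Answer: 10

Derivation:
Hunk 1: at line 1 remove [hle,vvod,hqx] add [trp,dvehb,xeg] -> 7 lines: samep ktvq trp dvehb xeg aeto mgosp
Hunk 2: at line 2 remove [dvehb,xeg] add [vsmo,nqjrl,ugfz] -> 8 lines: samep ktvq trp vsmo nqjrl ugfz aeto mgosp
Hunk 3: at line 2 remove [vsmo,nqjrl,ugfz] add [pkof,waw,zrk] -> 8 lines: samep ktvq trp pkof waw zrk aeto mgosp
Hunk 4: at line 6 remove [aeto] add [nuo,rjfki,njz] -> 10 lines: samep ktvq trp pkof waw zrk nuo rjfki njz mgosp
Hunk 5: at line 2 remove [pkof] add [cxbyi] -> 10 lines: samep ktvq trp cxbyi waw zrk nuo rjfki njz mgosp
Final line count: 10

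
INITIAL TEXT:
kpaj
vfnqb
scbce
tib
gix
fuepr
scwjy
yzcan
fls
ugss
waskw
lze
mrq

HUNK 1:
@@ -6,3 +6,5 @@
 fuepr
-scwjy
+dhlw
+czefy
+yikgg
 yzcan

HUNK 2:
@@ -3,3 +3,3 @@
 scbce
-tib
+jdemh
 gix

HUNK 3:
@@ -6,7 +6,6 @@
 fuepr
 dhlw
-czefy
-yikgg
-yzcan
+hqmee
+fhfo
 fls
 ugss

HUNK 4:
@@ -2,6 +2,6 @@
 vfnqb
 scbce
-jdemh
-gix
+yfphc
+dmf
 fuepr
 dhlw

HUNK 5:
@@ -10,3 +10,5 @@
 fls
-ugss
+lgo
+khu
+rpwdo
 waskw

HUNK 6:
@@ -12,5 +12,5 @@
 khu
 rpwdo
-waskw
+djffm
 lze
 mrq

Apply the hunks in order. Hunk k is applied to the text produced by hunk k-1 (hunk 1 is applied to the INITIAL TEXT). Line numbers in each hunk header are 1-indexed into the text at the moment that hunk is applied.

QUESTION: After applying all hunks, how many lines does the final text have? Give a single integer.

Hunk 1: at line 6 remove [scwjy] add [dhlw,czefy,yikgg] -> 15 lines: kpaj vfnqb scbce tib gix fuepr dhlw czefy yikgg yzcan fls ugss waskw lze mrq
Hunk 2: at line 3 remove [tib] add [jdemh] -> 15 lines: kpaj vfnqb scbce jdemh gix fuepr dhlw czefy yikgg yzcan fls ugss waskw lze mrq
Hunk 3: at line 6 remove [czefy,yikgg,yzcan] add [hqmee,fhfo] -> 14 lines: kpaj vfnqb scbce jdemh gix fuepr dhlw hqmee fhfo fls ugss waskw lze mrq
Hunk 4: at line 2 remove [jdemh,gix] add [yfphc,dmf] -> 14 lines: kpaj vfnqb scbce yfphc dmf fuepr dhlw hqmee fhfo fls ugss waskw lze mrq
Hunk 5: at line 10 remove [ugss] add [lgo,khu,rpwdo] -> 16 lines: kpaj vfnqb scbce yfphc dmf fuepr dhlw hqmee fhfo fls lgo khu rpwdo waskw lze mrq
Hunk 6: at line 12 remove [waskw] add [djffm] -> 16 lines: kpaj vfnqb scbce yfphc dmf fuepr dhlw hqmee fhfo fls lgo khu rpwdo djffm lze mrq
Final line count: 16

Answer: 16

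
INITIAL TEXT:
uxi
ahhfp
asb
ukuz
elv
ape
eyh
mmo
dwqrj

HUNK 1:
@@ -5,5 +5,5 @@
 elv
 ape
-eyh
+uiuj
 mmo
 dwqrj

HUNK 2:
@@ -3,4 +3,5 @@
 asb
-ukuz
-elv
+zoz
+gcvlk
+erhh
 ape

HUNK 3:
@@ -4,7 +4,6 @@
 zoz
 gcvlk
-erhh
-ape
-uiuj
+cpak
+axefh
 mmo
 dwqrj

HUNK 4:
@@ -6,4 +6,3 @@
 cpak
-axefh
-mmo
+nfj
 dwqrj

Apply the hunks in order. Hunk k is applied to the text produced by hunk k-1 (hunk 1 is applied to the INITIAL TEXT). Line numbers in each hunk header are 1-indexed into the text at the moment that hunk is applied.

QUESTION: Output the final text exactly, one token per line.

Hunk 1: at line 5 remove [eyh] add [uiuj] -> 9 lines: uxi ahhfp asb ukuz elv ape uiuj mmo dwqrj
Hunk 2: at line 3 remove [ukuz,elv] add [zoz,gcvlk,erhh] -> 10 lines: uxi ahhfp asb zoz gcvlk erhh ape uiuj mmo dwqrj
Hunk 3: at line 4 remove [erhh,ape,uiuj] add [cpak,axefh] -> 9 lines: uxi ahhfp asb zoz gcvlk cpak axefh mmo dwqrj
Hunk 4: at line 6 remove [axefh,mmo] add [nfj] -> 8 lines: uxi ahhfp asb zoz gcvlk cpak nfj dwqrj

Answer: uxi
ahhfp
asb
zoz
gcvlk
cpak
nfj
dwqrj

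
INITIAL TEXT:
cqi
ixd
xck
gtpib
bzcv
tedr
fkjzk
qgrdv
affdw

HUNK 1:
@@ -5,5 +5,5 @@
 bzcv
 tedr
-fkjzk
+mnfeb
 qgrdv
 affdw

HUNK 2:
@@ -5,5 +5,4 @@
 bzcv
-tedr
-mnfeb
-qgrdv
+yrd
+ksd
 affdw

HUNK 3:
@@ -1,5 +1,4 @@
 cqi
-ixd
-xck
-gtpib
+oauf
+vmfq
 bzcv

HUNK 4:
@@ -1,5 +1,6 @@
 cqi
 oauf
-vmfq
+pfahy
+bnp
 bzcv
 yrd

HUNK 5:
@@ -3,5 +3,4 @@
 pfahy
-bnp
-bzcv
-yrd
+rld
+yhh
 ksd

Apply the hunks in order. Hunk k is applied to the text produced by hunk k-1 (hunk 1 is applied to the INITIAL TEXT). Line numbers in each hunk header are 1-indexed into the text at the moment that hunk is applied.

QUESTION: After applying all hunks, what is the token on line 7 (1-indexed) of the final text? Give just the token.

Answer: affdw

Derivation:
Hunk 1: at line 5 remove [fkjzk] add [mnfeb] -> 9 lines: cqi ixd xck gtpib bzcv tedr mnfeb qgrdv affdw
Hunk 2: at line 5 remove [tedr,mnfeb,qgrdv] add [yrd,ksd] -> 8 lines: cqi ixd xck gtpib bzcv yrd ksd affdw
Hunk 3: at line 1 remove [ixd,xck,gtpib] add [oauf,vmfq] -> 7 lines: cqi oauf vmfq bzcv yrd ksd affdw
Hunk 4: at line 1 remove [vmfq] add [pfahy,bnp] -> 8 lines: cqi oauf pfahy bnp bzcv yrd ksd affdw
Hunk 5: at line 3 remove [bnp,bzcv,yrd] add [rld,yhh] -> 7 lines: cqi oauf pfahy rld yhh ksd affdw
Final line 7: affdw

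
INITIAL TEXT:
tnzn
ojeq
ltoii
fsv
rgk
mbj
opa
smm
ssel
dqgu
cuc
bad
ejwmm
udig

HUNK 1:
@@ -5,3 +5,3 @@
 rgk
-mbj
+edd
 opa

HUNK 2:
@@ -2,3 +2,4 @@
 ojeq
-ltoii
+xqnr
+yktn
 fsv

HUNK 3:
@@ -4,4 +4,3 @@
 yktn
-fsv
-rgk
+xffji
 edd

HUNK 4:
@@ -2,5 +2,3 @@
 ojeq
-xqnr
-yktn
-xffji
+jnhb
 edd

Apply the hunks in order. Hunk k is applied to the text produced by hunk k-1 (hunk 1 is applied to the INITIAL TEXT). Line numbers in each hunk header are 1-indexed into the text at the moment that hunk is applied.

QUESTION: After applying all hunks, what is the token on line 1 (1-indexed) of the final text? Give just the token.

Answer: tnzn

Derivation:
Hunk 1: at line 5 remove [mbj] add [edd] -> 14 lines: tnzn ojeq ltoii fsv rgk edd opa smm ssel dqgu cuc bad ejwmm udig
Hunk 2: at line 2 remove [ltoii] add [xqnr,yktn] -> 15 lines: tnzn ojeq xqnr yktn fsv rgk edd opa smm ssel dqgu cuc bad ejwmm udig
Hunk 3: at line 4 remove [fsv,rgk] add [xffji] -> 14 lines: tnzn ojeq xqnr yktn xffji edd opa smm ssel dqgu cuc bad ejwmm udig
Hunk 4: at line 2 remove [xqnr,yktn,xffji] add [jnhb] -> 12 lines: tnzn ojeq jnhb edd opa smm ssel dqgu cuc bad ejwmm udig
Final line 1: tnzn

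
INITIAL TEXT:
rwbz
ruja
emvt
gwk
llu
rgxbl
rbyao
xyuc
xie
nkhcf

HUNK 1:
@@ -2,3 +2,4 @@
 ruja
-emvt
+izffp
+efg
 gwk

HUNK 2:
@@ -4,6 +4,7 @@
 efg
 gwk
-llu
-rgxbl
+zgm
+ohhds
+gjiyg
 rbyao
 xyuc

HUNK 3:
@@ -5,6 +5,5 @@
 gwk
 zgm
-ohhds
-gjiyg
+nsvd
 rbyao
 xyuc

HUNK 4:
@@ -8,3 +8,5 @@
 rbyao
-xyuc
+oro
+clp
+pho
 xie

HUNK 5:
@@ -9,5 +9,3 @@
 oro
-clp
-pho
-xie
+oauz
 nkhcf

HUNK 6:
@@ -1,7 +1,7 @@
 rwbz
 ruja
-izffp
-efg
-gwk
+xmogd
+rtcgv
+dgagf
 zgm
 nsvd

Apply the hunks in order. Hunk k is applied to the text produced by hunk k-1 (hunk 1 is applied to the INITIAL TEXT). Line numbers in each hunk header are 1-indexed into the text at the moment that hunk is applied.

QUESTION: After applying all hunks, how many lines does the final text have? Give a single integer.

Answer: 11

Derivation:
Hunk 1: at line 2 remove [emvt] add [izffp,efg] -> 11 lines: rwbz ruja izffp efg gwk llu rgxbl rbyao xyuc xie nkhcf
Hunk 2: at line 4 remove [llu,rgxbl] add [zgm,ohhds,gjiyg] -> 12 lines: rwbz ruja izffp efg gwk zgm ohhds gjiyg rbyao xyuc xie nkhcf
Hunk 3: at line 5 remove [ohhds,gjiyg] add [nsvd] -> 11 lines: rwbz ruja izffp efg gwk zgm nsvd rbyao xyuc xie nkhcf
Hunk 4: at line 8 remove [xyuc] add [oro,clp,pho] -> 13 lines: rwbz ruja izffp efg gwk zgm nsvd rbyao oro clp pho xie nkhcf
Hunk 5: at line 9 remove [clp,pho,xie] add [oauz] -> 11 lines: rwbz ruja izffp efg gwk zgm nsvd rbyao oro oauz nkhcf
Hunk 6: at line 1 remove [izffp,efg,gwk] add [xmogd,rtcgv,dgagf] -> 11 lines: rwbz ruja xmogd rtcgv dgagf zgm nsvd rbyao oro oauz nkhcf
Final line count: 11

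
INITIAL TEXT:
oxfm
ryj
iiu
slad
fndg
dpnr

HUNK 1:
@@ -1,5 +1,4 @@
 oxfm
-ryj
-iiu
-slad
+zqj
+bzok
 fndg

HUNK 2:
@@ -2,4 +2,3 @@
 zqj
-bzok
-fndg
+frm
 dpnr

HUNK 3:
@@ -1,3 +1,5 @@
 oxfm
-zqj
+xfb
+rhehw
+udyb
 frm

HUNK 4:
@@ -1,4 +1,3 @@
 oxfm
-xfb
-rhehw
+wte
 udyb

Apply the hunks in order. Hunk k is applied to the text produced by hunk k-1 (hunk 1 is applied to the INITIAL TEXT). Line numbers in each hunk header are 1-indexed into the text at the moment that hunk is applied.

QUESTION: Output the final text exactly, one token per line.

Answer: oxfm
wte
udyb
frm
dpnr

Derivation:
Hunk 1: at line 1 remove [ryj,iiu,slad] add [zqj,bzok] -> 5 lines: oxfm zqj bzok fndg dpnr
Hunk 2: at line 2 remove [bzok,fndg] add [frm] -> 4 lines: oxfm zqj frm dpnr
Hunk 3: at line 1 remove [zqj] add [xfb,rhehw,udyb] -> 6 lines: oxfm xfb rhehw udyb frm dpnr
Hunk 4: at line 1 remove [xfb,rhehw] add [wte] -> 5 lines: oxfm wte udyb frm dpnr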